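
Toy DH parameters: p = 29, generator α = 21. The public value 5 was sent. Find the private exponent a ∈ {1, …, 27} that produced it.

Try successive powers of 21 modulo 29:
21^1 ≡ 21
21^2 ≡ 6
21^3 ≡ 10
21^4 ≡ 7
21^5 ≡ 2
21^6 ≡ 13
21^7 ≡ 12
21^8 ≡ 20
21^9 ≡ 14
21^10 ≡ 4
21^11 ≡ 26
21^12 ≡ 24
21^13 ≡ 11
21^14 ≡ 28
21^15 ≡ 8
21^16 ≡ 23
21^17 ≡ 19
21^18 ≡ 22
21^19 ≡ 27
21^20 ≡ 16
21^21 ≡ 17
21^22 ≡ 9
21^23 ≡ 15
21^24 ≡ 25
21^25 ≡ 3
21^26 ≡ 5
Found: a = 26.

26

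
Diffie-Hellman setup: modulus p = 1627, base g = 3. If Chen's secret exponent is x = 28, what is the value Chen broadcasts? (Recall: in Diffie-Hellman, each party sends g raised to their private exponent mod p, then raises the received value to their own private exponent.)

1340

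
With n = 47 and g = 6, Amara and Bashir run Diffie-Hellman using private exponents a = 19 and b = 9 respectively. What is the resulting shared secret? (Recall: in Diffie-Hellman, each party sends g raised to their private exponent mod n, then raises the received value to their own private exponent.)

18

Bashir sends B = g^b mod n = 6^9 mod 47.
6^1 ≡ 6 (mod 47)
6^2 = (6^1)^2 ≡ 6^2 = 36 ≡ 36 (mod 47)
6^4 = (6^2)^2 ≡ 36^2 = 1296 ≡ 27 (mod 47)
6^8 = (6^4)^2 ≡ 27^2 = 729 ≡ 24 (mod 47)
6^9 = 6^8 · 6^1 ≡ 24 · 6 ≡ 3 (mod 47).
So B = 3. Amara then computes K = B^a mod n = 3^19 mod 47.
3^1 ≡ 3 (mod 47)
3^2 = (3^1)^2 ≡ 3^2 = 9 ≡ 9 (mod 47)
3^4 = (3^2)^2 ≡ 9^2 = 81 ≡ 34 (mod 47)
3^8 = (3^4)^2 ≡ 34^2 = 1156 ≡ 28 (mod 47)
3^16 = (3^8)^2 ≡ 28^2 = 784 ≡ 32 (mod 47)
3^19 = 3^16 · 3^2 · 3^1 ≡ 32 · 9 · 3 ≡ 18 (mod 47).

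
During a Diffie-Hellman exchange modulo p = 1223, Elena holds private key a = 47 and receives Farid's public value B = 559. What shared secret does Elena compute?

803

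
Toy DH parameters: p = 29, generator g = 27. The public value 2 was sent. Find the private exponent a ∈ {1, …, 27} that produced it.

Try successive powers of 27 modulo 29:
27^1 ≡ 27
27^2 ≡ 4
27^3 ≡ 21
27^4 ≡ 16
27^5 ≡ 26
27^6 ≡ 6
27^7 ≡ 17
27^8 ≡ 24
27^9 ≡ 10
27^10 ≡ 9
27^11 ≡ 11
27^12 ≡ 7
27^13 ≡ 15
27^14 ≡ 28
27^15 ≡ 2
Found: a = 15.

15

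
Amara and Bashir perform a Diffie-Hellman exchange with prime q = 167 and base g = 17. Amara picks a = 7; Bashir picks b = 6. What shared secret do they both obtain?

22

Amara sends A = g^a mod q = 17^7 mod 167.
17^1 ≡ 17 (mod 167)
17^2 = (17^1)^2 ≡ 17^2 = 289 ≡ 122 (mod 167)
17^4 = (17^2)^2 ≡ 122^2 = 14884 ≡ 21 (mod 167)
17^7 = 17^4 · 17^2 · 17^1 ≡ 21 · 122 · 17 ≡ 134 (mod 167).
So A = 134. Bashir then computes K = A^b mod q = 134^6 mod 167.
134^1 ≡ 134 (mod 167)
134^2 = (134^1)^2 ≡ 134^2 = 17956 ≡ 87 (mod 167)
134^4 = (134^2)^2 ≡ 87^2 = 7569 ≡ 54 (mod 167)
134^6 = 134^4 · 134^2 ≡ 54 · 87 ≡ 22 (mod 167).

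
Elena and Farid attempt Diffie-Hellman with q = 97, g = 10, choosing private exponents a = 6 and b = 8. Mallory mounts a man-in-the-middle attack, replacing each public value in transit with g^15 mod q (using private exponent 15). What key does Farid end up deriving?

75

Farid receives Mallory's public value M = 10^15 mod 97 instead of the honest one.
10^1 ≡ 10 (mod 97)
10^2 = (10^1)^2 ≡ 10^2 = 100 ≡ 3 (mod 97)
10^4 = (10^2)^2 ≡ 3^2 = 9 ≡ 9 (mod 97)
10^8 = (10^4)^2 ≡ 9^2 = 81 ≡ 81 (mod 97)
10^15 = 10^8 · 10^4 · 10^2 · 10^1 ≡ 81 · 9 · 3 · 10 ≡ 45 (mod 97).
So M = 45. Farid computes K = M^8 mod 97.
45^1 ≡ 45 (mod 97)
45^2 = (45^1)^2 ≡ 45^2 = 2025 ≡ 85 (mod 97)
45^4 = (45^2)^2 ≡ 85^2 = 7225 ≡ 47 (mod 97)
45^8 = (45^4)^2 ≡ 47^2 = 2209 ≡ 75 (mod 97)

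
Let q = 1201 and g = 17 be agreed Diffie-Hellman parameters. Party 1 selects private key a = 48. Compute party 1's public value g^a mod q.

809

Public value = 17^48 mod 1201.
17^1 ≡ 17 (mod 1201)
17^2 = (17^1)^2 ≡ 17^2 = 289 ≡ 289 (mod 1201)
17^4 = (17^2)^2 ≡ 289^2 = 83521 ≡ 652 (mod 1201)
17^8 = (17^4)^2 ≡ 652^2 = 425104 ≡ 1151 (mod 1201)
17^16 = (17^8)^2 ≡ 1151^2 = 1324801 ≡ 98 (mod 1201)
17^32 = (17^16)^2 ≡ 98^2 = 9604 ≡ 1197 (mod 1201)
17^48 = 17^32 · 17^16 ≡ 1197 · 98 ≡ 809 (mod 1201).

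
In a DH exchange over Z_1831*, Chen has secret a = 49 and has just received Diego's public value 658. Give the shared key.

Shared key K = 658^49 mod 1831.
658^1 ≡ 658 (mod 1831)
658^2 = (658^1)^2 ≡ 658^2 = 432964 ≡ 848 (mod 1831)
658^4 = (658^2)^2 ≡ 848^2 = 719104 ≡ 1352 (mod 1831)
658^8 = (658^4)^2 ≡ 1352^2 = 1827904 ≡ 566 (mod 1831)
658^16 = (658^8)^2 ≡ 566^2 = 320356 ≡ 1762 (mod 1831)
658^32 = (658^16)^2 ≡ 1762^2 = 3104644 ≡ 1099 (mod 1831)
658^49 = 658^32 · 658^16 · 658^1 ≡ 1099 · 1762 · 658 ≡ 1614 (mod 1831).

1614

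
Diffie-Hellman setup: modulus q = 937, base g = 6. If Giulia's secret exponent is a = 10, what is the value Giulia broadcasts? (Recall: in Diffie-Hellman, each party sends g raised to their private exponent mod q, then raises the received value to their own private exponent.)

629

Public value = 6^10 mod 937.
6^1 ≡ 6 (mod 937)
6^2 = (6^1)^2 ≡ 6^2 = 36 ≡ 36 (mod 937)
6^4 = (6^2)^2 ≡ 36^2 = 1296 ≡ 359 (mod 937)
6^8 = (6^4)^2 ≡ 359^2 = 128881 ≡ 512 (mod 937)
6^10 = 6^8 · 6^2 ≡ 512 · 36 ≡ 629 (mod 937).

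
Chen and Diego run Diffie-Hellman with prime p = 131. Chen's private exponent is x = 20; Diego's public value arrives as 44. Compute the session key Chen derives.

60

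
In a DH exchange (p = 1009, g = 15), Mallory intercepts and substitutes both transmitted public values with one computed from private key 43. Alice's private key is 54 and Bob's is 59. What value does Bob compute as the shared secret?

Bob receives Mallory's public value M = 15^43 mod 1009 instead of the honest one.
15^1 ≡ 15 (mod 1009)
15^2 = (15^1)^2 ≡ 15^2 = 225 ≡ 225 (mod 1009)
15^4 = (15^2)^2 ≡ 225^2 = 50625 ≡ 175 (mod 1009)
15^8 = (15^4)^2 ≡ 175^2 = 30625 ≡ 355 (mod 1009)
15^16 = (15^8)^2 ≡ 355^2 = 126025 ≡ 909 (mod 1009)
15^32 = (15^16)^2 ≡ 909^2 = 826281 ≡ 919 (mod 1009)
15^43 = 15^32 · 15^8 · 15^2 · 15^1 ≡ 919 · 355 · 225 · 15 ≡ 580 (mod 1009).
So M = 580. Bob computes K = M^59 mod 1009.
580^1 ≡ 580 (mod 1009)
580^2 = (580^1)^2 ≡ 580^2 = 336400 ≡ 403 (mod 1009)
580^4 = (580^2)^2 ≡ 403^2 = 162409 ≡ 969 (mod 1009)
580^8 = (580^4)^2 ≡ 969^2 = 938961 ≡ 591 (mod 1009)
580^16 = (580^8)^2 ≡ 591^2 = 349281 ≡ 167 (mod 1009)
580^32 = (580^16)^2 ≡ 167^2 = 27889 ≡ 646 (mod 1009)
580^59 = 580^32 · 580^16 · 580^8 · 580^2 · 580^1 ≡ 646 · 167 · 591 · 403 · 580 ≡ 518 (mod 1009).

518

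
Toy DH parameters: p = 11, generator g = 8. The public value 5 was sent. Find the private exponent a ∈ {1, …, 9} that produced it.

Try successive powers of 8 modulo 11:
8^1 ≡ 8
8^2 ≡ 9
8^3 ≡ 6
8^4 ≡ 4
8^5 ≡ 10
8^6 ≡ 3
8^7 ≡ 2
8^8 ≡ 5
Found: a = 8.

8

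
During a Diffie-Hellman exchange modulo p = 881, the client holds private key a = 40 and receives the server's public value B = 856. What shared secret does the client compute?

Shared key K = 856^40 mod 881.
856^1 ≡ 856 (mod 881)
856^2 = (856^1)^2 ≡ 856^2 = 732736 ≡ 625 (mod 881)
856^4 = (856^2)^2 ≡ 625^2 = 390625 ≡ 342 (mod 881)
856^8 = (856^4)^2 ≡ 342^2 = 116964 ≡ 672 (mod 881)
856^16 = (856^8)^2 ≡ 672^2 = 451584 ≡ 512 (mod 881)
856^32 = (856^16)^2 ≡ 512^2 = 262144 ≡ 487 (mod 881)
856^40 = 856^32 · 856^8 ≡ 487 · 672 ≡ 413 (mod 881).

413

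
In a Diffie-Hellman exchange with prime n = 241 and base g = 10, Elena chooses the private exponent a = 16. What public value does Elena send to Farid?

Public value = 10^16 (mod 241).
10^1 ≡ 10 (mod 241)
10^2 = (10^1)^2 ≡ 10^2 = 100 ≡ 100 (mod 241)
10^4 = (10^2)^2 ≡ 100^2 = 10000 ≡ 119 (mod 241)
10^8 = (10^4)^2 ≡ 119^2 = 14161 ≡ 183 (mod 241)
10^16 = (10^8)^2 ≡ 183^2 = 33489 ≡ 231 (mod 241)

231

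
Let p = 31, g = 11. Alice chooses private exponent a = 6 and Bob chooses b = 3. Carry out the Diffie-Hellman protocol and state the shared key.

Bob sends B = g^b mod p = 11^3 mod 31.
11^1 ≡ 11 (mod 31)
11^2 = (11^1)^2 ≡ 11^2 = 121 ≡ 28 (mod 31)
11^3 = 11^2 · 11^1 ≡ 28 · 11 ≡ 29 (mod 31).
So B = 29. Alice then computes K = B^a mod p = 29^6 mod 31.
29^1 ≡ 29 (mod 31)
29^2 = (29^1)^2 ≡ 29^2 = 841 ≡ 4 (mod 31)
29^4 = (29^2)^2 ≡ 4^2 = 16 ≡ 16 (mod 31)
29^6 = 29^4 · 29^2 ≡ 16 · 4 ≡ 2 (mod 31).

2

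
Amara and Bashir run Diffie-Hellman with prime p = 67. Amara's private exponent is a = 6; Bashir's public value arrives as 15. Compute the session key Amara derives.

Shared key K = 15^6 mod 67.
15^1 ≡ 15 (mod 67)
15^2 = (15^1)^2 ≡ 15^2 = 225 ≡ 24 (mod 67)
15^4 = (15^2)^2 ≡ 24^2 = 576 ≡ 40 (mod 67)
15^6 = 15^4 · 15^2 ≡ 40 · 24 ≡ 22 (mod 67).

22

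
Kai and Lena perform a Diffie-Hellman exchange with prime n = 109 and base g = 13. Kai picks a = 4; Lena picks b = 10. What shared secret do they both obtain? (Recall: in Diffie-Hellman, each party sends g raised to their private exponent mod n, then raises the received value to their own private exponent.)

80

Kai sends A = g^a mod n = 13^4 mod 109.
13^1 ≡ 13 (mod 109)
13^2 = (13^1)^2 ≡ 13^2 = 169 ≡ 60 (mod 109)
13^4 = (13^2)^2 ≡ 60^2 = 3600 ≡ 3 (mod 109)
So A = 3. Lena then computes K = A^b mod n = 3^10 mod 109.
3^1 ≡ 3 (mod 109)
3^2 = (3^1)^2 ≡ 3^2 = 9 ≡ 9 (mod 109)
3^4 = (3^2)^2 ≡ 9^2 = 81 ≡ 81 (mod 109)
3^8 = (3^4)^2 ≡ 81^2 = 6561 ≡ 21 (mod 109)
3^10 = 3^8 · 3^2 ≡ 21 · 9 ≡ 80 (mod 109).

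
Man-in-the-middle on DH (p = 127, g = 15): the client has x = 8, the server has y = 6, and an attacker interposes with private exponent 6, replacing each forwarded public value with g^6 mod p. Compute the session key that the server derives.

4

The server receives an attacker's public value M = 15^6 mod 127 instead of the honest one.
15^1 ≡ 15 (mod 127)
15^2 = (15^1)^2 ≡ 15^2 = 225 ≡ 98 (mod 127)
15^4 = (15^2)^2 ≡ 98^2 = 9604 ≡ 79 (mod 127)
15^6 = 15^4 · 15^2 ≡ 79 · 98 ≡ 122 (mod 127).
So M = 122. The server computes K = M^6 mod 127.
122^1 ≡ 122 (mod 127)
122^2 = (122^1)^2 ≡ 122^2 = 14884 ≡ 25 (mod 127)
122^4 = (122^2)^2 ≡ 25^2 = 625 ≡ 117 (mod 127)
122^6 = 122^4 · 122^2 ≡ 117 · 25 ≡ 4 (mod 127).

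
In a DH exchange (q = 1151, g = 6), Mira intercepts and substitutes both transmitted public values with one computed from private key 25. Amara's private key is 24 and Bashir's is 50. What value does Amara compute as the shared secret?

177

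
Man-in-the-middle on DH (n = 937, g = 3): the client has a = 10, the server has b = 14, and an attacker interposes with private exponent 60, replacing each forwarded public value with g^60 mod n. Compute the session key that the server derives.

The server receives an attacker's public value M = 3^60 mod 937 instead of the honest one.
3^1 ≡ 3 (mod 937)
3^2 = (3^1)^2 ≡ 3^2 = 9 ≡ 9 (mod 937)
3^4 = (3^2)^2 ≡ 9^2 = 81 ≡ 81 (mod 937)
3^8 = (3^4)^2 ≡ 81^2 = 6561 ≡ 2 (mod 937)
3^16 = (3^8)^2 ≡ 2^2 = 4 ≡ 4 (mod 937)
3^32 = (3^16)^2 ≡ 4^2 = 16 ≡ 16 (mod 937)
3^60 = 3^32 · 3^16 · 3^8 · 3^4 ≡ 16 · 4 · 2 · 81 ≡ 61 (mod 937).
So M = 61. The server computes K = M^14 mod 937.
61^1 ≡ 61 (mod 937)
61^2 = (61^1)^2 ≡ 61^2 = 3721 ≡ 910 (mod 937)
61^4 = (61^2)^2 ≡ 910^2 = 828100 ≡ 729 (mod 937)
61^8 = (61^4)^2 ≡ 729^2 = 531441 ≡ 162 (mod 937)
61^14 = 61^8 · 61^4 · 61^2 ≡ 162 · 729 · 910 ≡ 902 (mod 937).

902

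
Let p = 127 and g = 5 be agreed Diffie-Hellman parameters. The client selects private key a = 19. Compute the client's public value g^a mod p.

66

Public value = 5^19 mod 127.
5^1 ≡ 5 (mod 127)
5^2 = (5^1)^2 ≡ 5^2 = 25 ≡ 25 (mod 127)
5^4 = (5^2)^2 ≡ 25^2 = 625 ≡ 117 (mod 127)
5^8 = (5^4)^2 ≡ 117^2 = 13689 ≡ 100 (mod 127)
5^16 = (5^8)^2 ≡ 100^2 = 10000 ≡ 94 (mod 127)
5^19 = 5^16 · 5^2 · 5^1 ≡ 94 · 25 · 5 ≡ 66 (mod 127).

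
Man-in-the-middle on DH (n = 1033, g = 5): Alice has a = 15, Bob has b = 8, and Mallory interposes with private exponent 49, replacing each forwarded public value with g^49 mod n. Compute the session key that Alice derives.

534

Alice receives Mallory's public value M = 5^49 mod 1033 instead of the honest one.
5^1 ≡ 5 (mod 1033)
5^2 = (5^1)^2 ≡ 5^2 = 25 ≡ 25 (mod 1033)
5^4 = (5^2)^2 ≡ 25^2 = 625 ≡ 625 (mod 1033)
5^8 = (5^4)^2 ≡ 625^2 = 390625 ≡ 151 (mod 1033)
5^16 = (5^8)^2 ≡ 151^2 = 22801 ≡ 75 (mod 1033)
5^32 = (5^16)^2 ≡ 75^2 = 5625 ≡ 460 (mod 1033)
5^49 = 5^32 · 5^16 · 5^1 ≡ 460 · 75 · 5 ≡ 1022 (mod 1033).
So M = 1022. Alice computes K = M^15 mod 1033.
1022^1 ≡ 1022 (mod 1033)
1022^2 = (1022^1)^2 ≡ 1022^2 = 1044484 ≡ 121 (mod 1033)
1022^4 = (1022^2)^2 ≡ 121^2 = 14641 ≡ 179 (mod 1033)
1022^8 = (1022^4)^2 ≡ 179^2 = 32041 ≡ 18 (mod 1033)
1022^15 = 1022^8 · 1022^4 · 1022^2 · 1022^1 ≡ 18 · 179 · 121 · 1022 ≡ 534 (mod 1033).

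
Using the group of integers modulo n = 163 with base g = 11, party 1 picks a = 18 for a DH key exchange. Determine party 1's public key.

Public value = 11^18 mod 163.
11^1 ≡ 11 (mod 163)
11^2 = (11^1)^2 ≡ 11^2 = 121 ≡ 121 (mod 163)
11^4 = (11^2)^2 ≡ 121^2 = 14641 ≡ 134 (mod 163)
11^8 = (11^4)^2 ≡ 134^2 = 17956 ≡ 26 (mod 163)
11^16 = (11^8)^2 ≡ 26^2 = 676 ≡ 24 (mod 163)
11^18 = 11^16 · 11^2 ≡ 24 · 121 ≡ 133 (mod 163).

133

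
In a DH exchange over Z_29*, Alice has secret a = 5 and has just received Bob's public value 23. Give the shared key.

Shared key K = 23^5 mod 29.
23^1 ≡ 23 (mod 29)
23^2 = (23^1)^2 ≡ 23^2 = 529 ≡ 7 (mod 29)
23^4 = (23^2)^2 ≡ 7^2 = 49 ≡ 20 (mod 29)
23^5 = 23^4 · 23^1 ≡ 20 · 23 ≡ 25 (mod 29).

25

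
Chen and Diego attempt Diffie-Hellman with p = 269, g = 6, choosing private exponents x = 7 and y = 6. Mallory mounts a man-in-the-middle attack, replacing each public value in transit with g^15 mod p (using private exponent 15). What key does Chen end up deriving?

Chen receives Mallory's public value M = 6^15 mod 269 instead of the honest one.
6^1 ≡ 6 (mod 269)
6^2 = (6^1)^2 ≡ 6^2 = 36 ≡ 36 (mod 269)
6^4 = (6^2)^2 ≡ 36^2 = 1296 ≡ 220 (mod 269)
6^8 = (6^4)^2 ≡ 220^2 = 48400 ≡ 249 (mod 269)
6^15 = 6^8 · 6^4 · 6^2 · 6^1 ≡ 249 · 220 · 36 · 6 ≡ 246 (mod 269).
So M = 246. Chen computes K = M^7 mod 269.
246^1 ≡ 246 (mod 269)
246^2 = (246^1)^2 ≡ 246^2 = 60516 ≡ 260 (mod 269)
246^4 = (246^2)^2 ≡ 260^2 = 67600 ≡ 81 (mod 269)
246^7 = 246^4 · 246^2 · 246^1 ≡ 81 · 260 · 246 ≡ 89 (mod 269).

89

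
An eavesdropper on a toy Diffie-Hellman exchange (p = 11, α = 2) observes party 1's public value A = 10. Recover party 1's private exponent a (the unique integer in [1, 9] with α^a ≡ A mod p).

Try successive powers of 2 modulo 11:
2^1 ≡ 2
2^2 ≡ 4
2^3 ≡ 8
2^4 ≡ 5
2^5 ≡ 10
Found: a = 5.

5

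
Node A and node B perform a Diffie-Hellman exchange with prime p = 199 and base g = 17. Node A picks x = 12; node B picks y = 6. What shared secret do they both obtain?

63

Node A sends A = g^x mod p = 17^12 mod 199.
17^1 ≡ 17 (mod 199)
17^2 = (17^1)^2 ≡ 17^2 = 289 ≡ 90 (mod 199)
17^4 = (17^2)^2 ≡ 90^2 = 8100 ≡ 140 (mod 199)
17^8 = (17^4)^2 ≡ 140^2 = 19600 ≡ 98 (mod 199)
17^12 = 17^8 · 17^4 ≡ 98 · 140 ≡ 188 (mod 199).
So A = 188. Node B then computes K = A^y mod p = 188^6 mod 199.
188^1 ≡ 188 (mod 199)
188^2 = (188^1)^2 ≡ 188^2 = 35344 ≡ 121 (mod 199)
188^4 = (188^2)^2 ≡ 121^2 = 14641 ≡ 114 (mod 199)
188^6 = 188^4 · 188^2 ≡ 114 · 121 ≡ 63 (mod 199).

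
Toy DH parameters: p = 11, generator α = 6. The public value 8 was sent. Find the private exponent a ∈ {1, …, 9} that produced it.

Try successive powers of 6 modulo 11:
6^1 ≡ 6
6^2 ≡ 3
6^3 ≡ 7
6^4 ≡ 9
6^5 ≡ 10
6^6 ≡ 5
6^7 ≡ 8
Found: a = 7.

7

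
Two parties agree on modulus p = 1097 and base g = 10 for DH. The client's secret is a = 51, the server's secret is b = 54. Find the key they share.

The client sends A = g^a mod p = 10^51 mod 1097.
10^1 ≡ 10 (mod 1097)
10^2 = (10^1)^2 ≡ 10^2 = 100 ≡ 100 (mod 1097)
10^4 = (10^2)^2 ≡ 100^2 = 10000 ≡ 127 (mod 1097)
10^8 = (10^4)^2 ≡ 127^2 = 16129 ≡ 771 (mod 1097)
10^16 = (10^8)^2 ≡ 771^2 = 594441 ≡ 964 (mod 1097)
10^32 = (10^16)^2 ≡ 964^2 = 929296 ≡ 137 (mod 1097)
10^51 = 10^32 · 10^16 · 10^2 · 10^1 ≡ 137 · 964 · 100 · 10 ≡ 170 (mod 1097).
So A = 170. The server then computes K = A^b mod p = 170^54 mod 1097.
170^1 ≡ 170 (mod 1097)
170^2 = (170^1)^2 ≡ 170^2 = 28900 ≡ 378 (mod 1097)
170^4 = (170^2)^2 ≡ 378^2 = 142884 ≡ 274 (mod 1097)
170^8 = (170^4)^2 ≡ 274^2 = 75076 ≡ 480 (mod 1097)
170^16 = (170^8)^2 ≡ 480^2 = 230400 ≡ 30 (mod 1097)
170^32 = (170^16)^2 ≡ 30^2 = 900 ≡ 900 (mod 1097)
170^54 = 170^32 · 170^16 · 170^4 · 170^2 ≡ 900 · 30 · 274 · 378 ≡ 122 (mod 1097).

122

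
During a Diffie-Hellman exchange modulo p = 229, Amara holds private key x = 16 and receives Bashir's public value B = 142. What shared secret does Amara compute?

Shared key K = 142^16 mod 229.
142^1 ≡ 142 (mod 229)
142^2 = (142^1)^2 ≡ 142^2 = 20164 ≡ 12 (mod 229)
142^4 = (142^2)^2 ≡ 12^2 = 144 ≡ 144 (mod 229)
142^8 = (142^4)^2 ≡ 144^2 = 20736 ≡ 126 (mod 229)
142^16 = (142^8)^2 ≡ 126^2 = 15876 ≡ 75 (mod 229)

75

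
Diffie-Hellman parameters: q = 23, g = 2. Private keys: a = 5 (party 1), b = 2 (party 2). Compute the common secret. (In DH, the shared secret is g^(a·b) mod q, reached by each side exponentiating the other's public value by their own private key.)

Party 1 sends A = g^a mod q = 2^5 mod 23.
2^1 ≡ 2 (mod 23)
2^2 = (2^1)^2 ≡ 2^2 = 4 ≡ 4 (mod 23)
2^4 = (2^2)^2 ≡ 4^2 = 16 ≡ 16 (mod 23)
2^5 = 2^4 · 2^1 ≡ 16 · 2 ≡ 9 (mod 23).
So A = 9. Party 2 then computes K = A^b mod q = 9^2 mod 23.
9^1 ≡ 9 (mod 23)
9^2 = (9^1)^2 ≡ 9^2 = 81 ≡ 12 (mod 23)

12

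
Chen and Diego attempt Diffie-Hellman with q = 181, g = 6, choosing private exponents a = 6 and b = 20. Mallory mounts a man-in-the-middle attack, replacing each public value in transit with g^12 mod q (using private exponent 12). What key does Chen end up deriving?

Chen receives Mallory's public value M = 6^12 mod 181 instead of the honest one.
6^1 ≡ 6 (mod 181)
6^2 = (6^1)^2 ≡ 6^2 = 36 ≡ 36 (mod 181)
6^4 = (6^2)^2 ≡ 36^2 = 1296 ≡ 29 (mod 181)
6^8 = (6^4)^2 ≡ 29^2 = 841 ≡ 117 (mod 181)
6^12 = 6^8 · 6^4 ≡ 117 · 29 ≡ 135 (mod 181).
So M = 135. Chen computes K = M^6 mod 181.
135^1 ≡ 135 (mod 181)
135^2 = (135^1)^2 ≡ 135^2 = 18225 ≡ 125 (mod 181)
135^4 = (135^2)^2 ≡ 125^2 = 15625 ≡ 59 (mod 181)
135^6 = 135^4 · 135^2 ≡ 59 · 125 ≡ 135 (mod 181).

135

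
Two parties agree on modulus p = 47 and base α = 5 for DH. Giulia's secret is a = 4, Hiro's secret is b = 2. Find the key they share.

8

Giulia sends A = α^a mod p = 5^4 mod 47.
5^1 ≡ 5 (mod 47)
5^2 = (5^1)^2 ≡ 5^2 = 25 ≡ 25 (mod 47)
5^4 = (5^2)^2 ≡ 25^2 = 625 ≡ 14 (mod 47)
So A = 14. Hiro then computes K = A^b mod p = 14^2 mod 47.
14^1 ≡ 14 (mod 47)
14^2 = (14^1)^2 ≡ 14^2 = 196 ≡ 8 (mod 47)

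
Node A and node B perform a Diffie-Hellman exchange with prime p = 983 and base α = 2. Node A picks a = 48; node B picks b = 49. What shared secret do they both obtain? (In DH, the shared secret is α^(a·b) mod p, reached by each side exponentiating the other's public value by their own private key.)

343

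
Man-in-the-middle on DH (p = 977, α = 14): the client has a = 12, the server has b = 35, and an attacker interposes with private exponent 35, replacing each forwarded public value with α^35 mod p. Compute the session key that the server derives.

The server receives an attacker's public value M = 14^35 mod 977 instead of the honest one.
14^1 ≡ 14 (mod 977)
14^2 = (14^1)^2 ≡ 14^2 = 196 ≡ 196 (mod 977)
14^4 = (14^2)^2 ≡ 196^2 = 38416 ≡ 313 (mod 977)
14^8 = (14^4)^2 ≡ 313^2 = 97969 ≡ 269 (mod 977)
14^16 = (14^8)^2 ≡ 269^2 = 72361 ≡ 63 (mod 977)
14^32 = (14^16)^2 ≡ 63^2 = 3969 ≡ 61 (mod 977)
14^35 = 14^32 · 14^2 · 14^1 ≡ 61 · 196 · 14 ≡ 317 (mod 977).
So M = 317. The server computes K = M^35 mod 977.
317^1 ≡ 317 (mod 977)
317^2 = (317^1)^2 ≡ 317^2 = 100489 ≡ 835 (mod 977)
317^4 = (317^2)^2 ≡ 835^2 = 697225 ≡ 624 (mod 977)
317^8 = (317^4)^2 ≡ 624^2 = 389376 ≡ 530 (mod 977)
317^16 = (317^8)^2 ≡ 530^2 = 280900 ≡ 501 (mod 977)
317^32 = (317^16)^2 ≡ 501^2 = 251001 ≡ 889 (mod 977)
317^35 = 317^32 · 317^2 · 317^1 ≡ 889 · 835 · 317 ≡ 474 (mod 977).

474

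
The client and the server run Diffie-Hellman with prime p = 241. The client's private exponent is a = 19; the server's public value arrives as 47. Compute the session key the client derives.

Shared key K = 47^19 mod 241.
47^1 ≡ 47 (mod 241)
47^2 = (47^1)^2 ≡ 47^2 = 2209 ≡ 40 (mod 241)
47^4 = (47^2)^2 ≡ 40^2 = 1600 ≡ 154 (mod 241)
47^8 = (47^4)^2 ≡ 154^2 = 23716 ≡ 98 (mod 241)
47^16 = (47^8)^2 ≡ 98^2 = 9604 ≡ 205 (mod 241)
47^19 = 47^16 · 47^2 · 47^1 ≡ 205 · 40 · 47 ≡ 41 (mod 241).

41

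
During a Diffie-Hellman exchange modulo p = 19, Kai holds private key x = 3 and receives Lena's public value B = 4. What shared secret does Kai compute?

Shared key K = 4^3 mod 19.
4^1 ≡ 4 (mod 19)
4^2 = (4^1)^2 ≡ 4^2 = 16 ≡ 16 (mod 19)
4^3 = 4^2 · 4^1 ≡ 16 · 4 ≡ 7 (mod 19).

7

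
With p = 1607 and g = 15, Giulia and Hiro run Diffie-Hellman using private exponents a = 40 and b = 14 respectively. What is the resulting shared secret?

432

Giulia sends A = g^a mod p = 15^40 mod 1607.
15^1 ≡ 15 (mod 1607)
15^2 = (15^1)^2 ≡ 15^2 = 225 ≡ 225 (mod 1607)
15^4 = (15^2)^2 ≡ 225^2 = 50625 ≡ 808 (mod 1607)
15^8 = (15^4)^2 ≡ 808^2 = 652864 ≡ 422 (mod 1607)
15^16 = (15^8)^2 ≡ 422^2 = 178084 ≡ 1314 (mod 1607)
15^32 = (15^16)^2 ≡ 1314^2 = 1726596 ≡ 678 (mod 1607)
15^40 = 15^32 · 15^8 ≡ 678 · 422 ≡ 70 (mod 1607).
So A = 70. Hiro then computes K = A^b mod p = 70^14 mod 1607.
70^1 ≡ 70 (mod 1607)
70^2 = (70^1)^2 ≡ 70^2 = 4900 ≡ 79 (mod 1607)
70^4 = (70^2)^2 ≡ 79^2 = 6241 ≡ 1420 (mod 1607)
70^8 = (70^4)^2 ≡ 1420^2 = 2016400 ≡ 1222 (mod 1607)
70^14 = 70^8 · 70^4 · 70^2 ≡ 1222 · 1420 · 79 ≡ 432 (mod 1607).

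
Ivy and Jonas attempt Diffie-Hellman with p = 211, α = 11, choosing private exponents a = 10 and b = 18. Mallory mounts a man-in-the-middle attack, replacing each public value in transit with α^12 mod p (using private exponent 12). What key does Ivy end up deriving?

148

Ivy receives Mallory's public value M = 11^12 mod 211 instead of the honest one.
11^1 ≡ 11 (mod 211)
11^2 = (11^1)^2 ≡ 11^2 = 121 ≡ 121 (mod 211)
11^4 = (11^2)^2 ≡ 121^2 = 14641 ≡ 82 (mod 211)
11^8 = (11^4)^2 ≡ 82^2 = 6724 ≡ 183 (mod 211)
11^12 = 11^8 · 11^4 ≡ 183 · 82 ≡ 25 (mod 211).
So M = 25. Ivy computes K = M^10 mod 211.
25^1 ≡ 25 (mod 211)
25^2 = (25^1)^2 ≡ 25^2 = 625 ≡ 203 (mod 211)
25^4 = (25^2)^2 ≡ 203^2 = 41209 ≡ 64 (mod 211)
25^8 = (25^4)^2 ≡ 64^2 = 4096 ≡ 87 (mod 211)
25^10 = 25^8 · 25^2 ≡ 87 · 203 ≡ 148 (mod 211).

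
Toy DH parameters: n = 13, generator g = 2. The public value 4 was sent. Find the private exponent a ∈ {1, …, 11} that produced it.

2

Try successive powers of 2 modulo 13:
2^1 ≡ 2
2^2 ≡ 4
Found: a = 2.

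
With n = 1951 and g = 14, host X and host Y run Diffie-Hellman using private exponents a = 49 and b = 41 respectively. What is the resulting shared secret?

1492

Host X sends A = g^a mod n = 14^49 mod 1951.
14^1 ≡ 14 (mod 1951)
14^2 = (14^1)^2 ≡ 14^2 = 196 ≡ 196 (mod 1951)
14^4 = (14^2)^2 ≡ 196^2 = 38416 ≡ 1347 (mod 1951)
14^8 = (14^4)^2 ≡ 1347^2 = 1814409 ≡ 1930 (mod 1951)
14^16 = (14^8)^2 ≡ 1930^2 = 3724900 ≡ 441 (mod 1951)
14^32 = (14^16)^2 ≡ 441^2 = 194481 ≡ 1332 (mod 1951)
14^49 = 14^32 · 14^16 · 14^1 ≡ 1332 · 441 · 14 ≡ 303 (mod 1951).
So A = 303. Host Y then computes K = A^b mod n = 303^41 mod 1951.
303^1 ≡ 303 (mod 1951)
303^2 = (303^1)^2 ≡ 303^2 = 91809 ≡ 112 (mod 1951)
303^4 = (303^2)^2 ≡ 112^2 = 12544 ≡ 838 (mod 1951)
303^8 = (303^4)^2 ≡ 838^2 = 702244 ≡ 1835 (mod 1951)
303^16 = (303^8)^2 ≡ 1835^2 = 3367225 ≡ 1750 (mod 1951)
303^32 = (303^16)^2 ≡ 1750^2 = 3062500 ≡ 1381 (mod 1951)
303^41 = 303^32 · 303^8 · 303^1 ≡ 1381 · 1835 · 303 ≡ 1492 (mod 1951).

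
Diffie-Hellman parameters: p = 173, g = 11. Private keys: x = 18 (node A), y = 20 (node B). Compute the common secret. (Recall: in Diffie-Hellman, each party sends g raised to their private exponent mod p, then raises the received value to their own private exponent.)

22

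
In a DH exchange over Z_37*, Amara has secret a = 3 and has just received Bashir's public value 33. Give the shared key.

Shared key K = 33^3 mod 37.
33^1 ≡ 33 (mod 37)
33^2 = (33^1)^2 ≡ 33^2 = 1089 ≡ 16 (mod 37)
33^3 = 33^2 · 33^1 ≡ 16 · 33 ≡ 10 (mod 37).

10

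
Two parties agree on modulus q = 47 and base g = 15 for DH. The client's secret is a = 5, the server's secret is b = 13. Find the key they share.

39

The client sends A = g^a mod q = 15^5 mod 47.
15^1 ≡ 15 (mod 47)
15^2 = (15^1)^2 ≡ 15^2 = 225 ≡ 37 (mod 47)
15^4 = (15^2)^2 ≡ 37^2 = 1369 ≡ 6 (mod 47)
15^5 = 15^4 · 15^1 ≡ 6 · 15 ≡ 43 (mod 47).
So A = 43. The server then computes K = A^b mod q = 43^13 mod 47.
43^1 ≡ 43 (mod 47)
43^2 = (43^1)^2 ≡ 43^2 = 1849 ≡ 16 (mod 47)
43^4 = (43^2)^2 ≡ 16^2 = 256 ≡ 21 (mod 47)
43^8 = (43^4)^2 ≡ 21^2 = 441 ≡ 18 (mod 47)
43^13 = 43^8 · 43^4 · 43^1 ≡ 18 · 21 · 43 ≡ 39 (mod 47).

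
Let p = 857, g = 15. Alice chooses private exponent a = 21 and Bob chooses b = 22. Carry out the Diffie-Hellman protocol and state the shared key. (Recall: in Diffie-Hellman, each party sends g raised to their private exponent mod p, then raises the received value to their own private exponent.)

169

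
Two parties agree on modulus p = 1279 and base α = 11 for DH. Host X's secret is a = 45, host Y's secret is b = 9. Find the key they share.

117

Host Y sends B = α^b mod p = 11^9 mod 1279.
11^1 ≡ 11 (mod 1279)
11^2 = (11^1)^2 ≡ 11^2 = 121 ≡ 121 (mod 1279)
11^4 = (11^2)^2 ≡ 121^2 = 14641 ≡ 572 (mod 1279)
11^8 = (11^4)^2 ≡ 572^2 = 327184 ≡ 1039 (mod 1279)
11^9 = 11^8 · 11^1 ≡ 1039 · 11 ≡ 1197 (mod 1279).
So B = 1197. Host X then computes K = B^a mod p = 1197^45 mod 1279.
1197^1 ≡ 1197 (mod 1279)
1197^2 = (1197^1)^2 ≡ 1197^2 = 1432809 ≡ 329 (mod 1279)
1197^4 = (1197^2)^2 ≡ 329^2 = 108241 ≡ 805 (mod 1279)
1197^8 = (1197^4)^2 ≡ 805^2 = 648025 ≡ 851 (mod 1279)
1197^16 = (1197^8)^2 ≡ 851^2 = 724201 ≡ 287 (mod 1279)
1197^32 = (1197^16)^2 ≡ 287^2 = 82369 ≡ 513 (mod 1279)
1197^45 = 1197^32 · 1197^8 · 1197^4 · 1197^1 ≡ 513 · 851 · 805 · 1197 ≡ 117 (mod 1279).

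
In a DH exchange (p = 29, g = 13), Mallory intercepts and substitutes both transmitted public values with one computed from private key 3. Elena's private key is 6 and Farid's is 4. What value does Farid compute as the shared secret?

23

Farid receives Mallory's public value M = 13^3 mod 29 instead of the honest one.
13^1 ≡ 13 (mod 29)
13^2 = (13^1)^2 ≡ 13^2 = 169 ≡ 24 (mod 29)
13^3 = 13^2 · 13^1 ≡ 24 · 13 ≡ 22 (mod 29).
So M = 22. Farid computes K = M^4 mod 29.
22^1 ≡ 22 (mod 29)
22^2 = (22^1)^2 ≡ 22^2 = 484 ≡ 20 (mod 29)
22^4 = (22^2)^2 ≡ 20^2 = 400 ≡ 23 (mod 29)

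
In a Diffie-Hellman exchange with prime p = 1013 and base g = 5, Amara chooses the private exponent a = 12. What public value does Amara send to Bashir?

Public value = 5^12 (mod 1013).
5^1 ≡ 5 (mod 1013)
5^2 = (5^1)^2 ≡ 5^2 = 25 ≡ 25 (mod 1013)
5^4 = (5^2)^2 ≡ 25^2 = 625 ≡ 625 (mod 1013)
5^8 = (5^4)^2 ≡ 625^2 = 390625 ≡ 620 (mod 1013)
5^12 = 5^8 · 5^4 ≡ 620 · 625 ≡ 534 (mod 1013).

534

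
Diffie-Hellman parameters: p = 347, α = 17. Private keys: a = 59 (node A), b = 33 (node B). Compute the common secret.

163

Node B sends B = α^b mod p = 17^33 mod 347.
17^1 ≡ 17 (mod 347)
17^2 = (17^1)^2 ≡ 17^2 = 289 ≡ 289 (mod 347)
17^4 = (17^2)^2 ≡ 289^2 = 83521 ≡ 241 (mod 347)
17^8 = (17^4)^2 ≡ 241^2 = 58081 ≡ 132 (mod 347)
17^16 = (17^8)^2 ≡ 132^2 = 17424 ≡ 74 (mod 347)
17^32 = (17^16)^2 ≡ 74^2 = 5476 ≡ 271 (mod 347)
17^33 = 17^32 · 17^1 ≡ 271 · 17 ≡ 96 (mod 347).
So B = 96. Node A then computes K = B^a mod p = 96^59 mod 347.
96^1 ≡ 96 (mod 347)
96^2 = (96^1)^2 ≡ 96^2 = 9216 ≡ 194 (mod 347)
96^4 = (96^2)^2 ≡ 194^2 = 37636 ≡ 160 (mod 347)
96^8 = (96^4)^2 ≡ 160^2 = 25600 ≡ 269 (mod 347)
96^16 = (96^8)^2 ≡ 269^2 = 72361 ≡ 185 (mod 347)
96^32 = (96^16)^2 ≡ 185^2 = 34225 ≡ 219 (mod 347)
96^59 = 96^32 · 96^16 · 96^8 · 96^2 · 96^1 ≡ 219 · 185 · 269 · 194 · 96 ≡ 163 (mod 347).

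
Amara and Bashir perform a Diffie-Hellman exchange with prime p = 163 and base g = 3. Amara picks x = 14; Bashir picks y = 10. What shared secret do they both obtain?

Amara sends A = g^x mod p = 3^14 mod 163.
3^1 ≡ 3 (mod 163)
3^2 = (3^1)^2 ≡ 3^2 = 9 ≡ 9 (mod 163)
3^4 = (3^2)^2 ≡ 9^2 = 81 ≡ 81 (mod 163)
3^8 = (3^4)^2 ≡ 81^2 = 6561 ≡ 41 (mod 163)
3^14 = 3^8 · 3^4 · 3^2 ≡ 41 · 81 · 9 ≡ 60 (mod 163).
So A = 60. Bashir then computes K = A^y mod p = 60^10 mod 163.
60^1 ≡ 60 (mod 163)
60^2 = (60^1)^2 ≡ 60^2 = 3600 ≡ 14 (mod 163)
60^4 = (60^2)^2 ≡ 14^2 = 196 ≡ 33 (mod 163)
60^8 = (60^4)^2 ≡ 33^2 = 1089 ≡ 111 (mod 163)
60^10 = 60^8 · 60^2 ≡ 111 · 14 ≡ 87 (mod 163).

87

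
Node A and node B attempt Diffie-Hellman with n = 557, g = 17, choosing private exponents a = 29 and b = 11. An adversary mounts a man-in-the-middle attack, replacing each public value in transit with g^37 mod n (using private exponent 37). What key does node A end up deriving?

464

Node A receives an adversary's public value M = 17^37 mod 557 instead of the honest one.
17^1 ≡ 17 (mod 557)
17^2 = (17^1)^2 ≡ 17^2 = 289 ≡ 289 (mod 557)
17^4 = (17^2)^2 ≡ 289^2 = 83521 ≡ 528 (mod 557)
17^8 = (17^4)^2 ≡ 528^2 = 278784 ≡ 284 (mod 557)
17^16 = (17^8)^2 ≡ 284^2 = 80656 ≡ 448 (mod 557)
17^32 = (17^16)^2 ≡ 448^2 = 200704 ≡ 184 (mod 557)
17^37 = 17^32 · 17^4 · 17^1 ≡ 184 · 528 · 17 ≡ 79 (mod 557).
So M = 79. Node A computes K = M^29 mod 557.
79^1 ≡ 79 (mod 557)
79^2 = (79^1)^2 ≡ 79^2 = 6241 ≡ 114 (mod 557)
79^4 = (79^2)^2 ≡ 114^2 = 12996 ≡ 185 (mod 557)
79^8 = (79^4)^2 ≡ 185^2 = 34225 ≡ 248 (mod 557)
79^16 = (79^8)^2 ≡ 248^2 = 61504 ≡ 234 (mod 557)
79^29 = 79^16 · 79^8 · 79^4 · 79^1 ≡ 234 · 248 · 185 · 79 ≡ 464 (mod 557).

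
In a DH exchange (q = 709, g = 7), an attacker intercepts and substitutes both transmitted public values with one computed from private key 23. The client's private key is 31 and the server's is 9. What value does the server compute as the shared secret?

469

The server receives an attacker's public value M = 7^23 mod 709 instead of the honest one.
7^1 ≡ 7 (mod 709)
7^2 = (7^1)^2 ≡ 7^2 = 49 ≡ 49 (mod 709)
7^4 = (7^2)^2 ≡ 49^2 = 2401 ≡ 274 (mod 709)
7^8 = (7^4)^2 ≡ 274^2 = 75076 ≡ 631 (mod 709)
7^16 = (7^8)^2 ≡ 631^2 = 398161 ≡ 412 (mod 709)
7^23 = 7^16 · 7^4 · 7^2 · 7^1 ≡ 412 · 274 · 49 · 7 ≡ 676 (mod 709).
So M = 676. The server computes K = M^9 mod 709.
676^1 ≡ 676 (mod 709)
676^2 = (676^1)^2 ≡ 676^2 = 456976 ≡ 380 (mod 709)
676^4 = (676^2)^2 ≡ 380^2 = 144400 ≡ 473 (mod 709)
676^8 = (676^4)^2 ≡ 473^2 = 223729 ≡ 394 (mod 709)
676^9 = 676^8 · 676^1 ≡ 394 · 676 ≡ 469 (mod 709).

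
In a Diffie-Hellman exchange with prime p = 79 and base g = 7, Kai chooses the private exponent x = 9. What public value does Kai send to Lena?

Public value = 7^9 (mod 79).
7^1 ≡ 7 (mod 79)
7^2 = (7^1)^2 ≡ 7^2 = 49 ≡ 49 (mod 79)
7^4 = (7^2)^2 ≡ 49^2 = 2401 ≡ 31 (mod 79)
7^8 = (7^4)^2 ≡ 31^2 = 961 ≡ 13 (mod 79)
7^9 = 7^8 · 7^1 ≡ 13 · 7 ≡ 12 (mod 79).

12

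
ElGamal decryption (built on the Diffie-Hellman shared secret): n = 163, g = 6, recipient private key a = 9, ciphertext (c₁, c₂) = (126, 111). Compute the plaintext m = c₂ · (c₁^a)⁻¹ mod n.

Shared mask s = c₁^a mod n = 126^9 mod 163.
126^1 ≡ 126 (mod 163)
126^2 = (126^1)^2 ≡ 126^2 = 15876 ≡ 65 (mod 163)
126^4 = (126^2)^2 ≡ 65^2 = 4225 ≡ 150 (mod 163)
126^8 = (126^4)^2 ≡ 150^2 = 22500 ≡ 6 (mod 163)
126^9 = 126^8 · 126^1 ≡ 6 · 126 ≡ 104 (mod 163).
So s = 104; s⁻¹ ≡ 58 (mod 163).
m = c₂ · s⁻¹ mod 163 = 111 · 58 mod 163 = 81.

81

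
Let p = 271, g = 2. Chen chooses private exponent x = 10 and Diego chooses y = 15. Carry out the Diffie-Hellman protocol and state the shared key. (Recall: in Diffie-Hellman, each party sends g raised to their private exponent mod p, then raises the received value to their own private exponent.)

Chen sends A = g^x mod p = 2^10 mod 271.
2^1 ≡ 2 (mod 271)
2^2 = (2^1)^2 ≡ 2^2 = 4 ≡ 4 (mod 271)
2^4 = (2^2)^2 ≡ 4^2 = 16 ≡ 16 (mod 271)
2^8 = (2^4)^2 ≡ 16^2 = 256 ≡ 256 (mod 271)
2^10 = 2^8 · 2^2 ≡ 256 · 4 ≡ 211 (mod 271).
So A = 211. Diego then computes K = A^y mod p = 211^15 mod 271.
211^1 ≡ 211 (mod 271)
211^2 = (211^1)^2 ≡ 211^2 = 44521 ≡ 77 (mod 271)
211^4 = (211^2)^2 ≡ 77^2 = 5929 ≡ 238 (mod 271)
211^8 = (211^4)^2 ≡ 238^2 = 56644 ≡ 5 (mod 271)
211^15 = 211^8 · 211^4 · 211^2 · 211^1 ≡ 5 · 238 · 77 · 211 ≡ 248 (mod 271).

248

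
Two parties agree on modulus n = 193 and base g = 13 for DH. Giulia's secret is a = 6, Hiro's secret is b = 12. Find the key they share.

9

Hiro sends B = g^b mod n = 13^12 mod 193.
13^1 ≡ 13 (mod 193)
13^2 = (13^1)^2 ≡ 13^2 = 169 ≡ 169 (mod 193)
13^4 = (13^2)^2 ≡ 169^2 = 28561 ≡ 190 (mod 193)
13^8 = (13^4)^2 ≡ 190^2 = 36100 ≡ 9 (mod 193)
13^12 = 13^8 · 13^4 ≡ 9 · 190 ≡ 166 (mod 193).
So B = 166. Giulia then computes K = B^a mod n = 166^6 mod 193.
166^1 ≡ 166 (mod 193)
166^2 = (166^1)^2 ≡ 166^2 = 27556 ≡ 150 (mod 193)
166^4 = (166^2)^2 ≡ 150^2 = 22500 ≡ 112 (mod 193)
166^6 = 166^4 · 166^2 ≡ 112 · 150 ≡ 9 (mod 193).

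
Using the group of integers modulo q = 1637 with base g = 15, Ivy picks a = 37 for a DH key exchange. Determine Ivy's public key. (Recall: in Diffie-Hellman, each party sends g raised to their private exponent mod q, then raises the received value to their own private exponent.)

141

Public value = 15^37 (mod 1637).
15^1 ≡ 15 (mod 1637)
15^2 = (15^1)^2 ≡ 15^2 = 225 ≡ 225 (mod 1637)
15^4 = (15^2)^2 ≡ 225^2 = 50625 ≡ 1515 (mod 1637)
15^8 = (15^4)^2 ≡ 1515^2 = 2295225 ≡ 151 (mod 1637)
15^16 = (15^8)^2 ≡ 151^2 = 22801 ≡ 1520 (mod 1637)
15^32 = (15^16)^2 ≡ 1520^2 = 2310400 ≡ 593 (mod 1637)
15^37 = 15^32 · 15^4 · 15^1 ≡ 593 · 1515 · 15 ≡ 141 (mod 1637).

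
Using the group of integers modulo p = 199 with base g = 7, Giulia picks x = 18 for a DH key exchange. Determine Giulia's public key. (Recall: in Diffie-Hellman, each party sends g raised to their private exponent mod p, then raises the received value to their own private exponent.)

121

Public value = 7^18 mod 199.
7^1 ≡ 7 (mod 199)
7^2 = (7^1)^2 ≡ 7^2 = 49 ≡ 49 (mod 199)
7^4 = (7^2)^2 ≡ 49^2 = 2401 ≡ 13 (mod 199)
7^8 = (7^4)^2 ≡ 13^2 = 169 ≡ 169 (mod 199)
7^16 = (7^8)^2 ≡ 169^2 = 28561 ≡ 104 (mod 199)
7^18 = 7^16 · 7^2 ≡ 104 · 49 ≡ 121 (mod 199).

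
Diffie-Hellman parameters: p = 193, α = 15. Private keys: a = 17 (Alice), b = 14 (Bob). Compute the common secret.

100

Alice sends A = α^a mod p = 15^17 mod 193.
15^1 ≡ 15 (mod 193)
15^2 = (15^1)^2 ≡ 15^2 = 225 ≡ 32 (mod 193)
15^4 = (15^2)^2 ≡ 32^2 = 1024 ≡ 59 (mod 193)
15^8 = (15^4)^2 ≡ 59^2 = 3481 ≡ 7 (mod 193)
15^16 = (15^8)^2 ≡ 7^2 = 49 ≡ 49 (mod 193)
15^17 = 15^16 · 15^1 ≡ 49 · 15 ≡ 156 (mod 193).
So A = 156. Bob then computes K = A^b mod p = 156^14 mod 193.
156^1 ≡ 156 (mod 193)
156^2 = (156^1)^2 ≡ 156^2 = 24336 ≡ 18 (mod 193)
156^4 = (156^2)^2 ≡ 18^2 = 324 ≡ 131 (mod 193)
156^8 = (156^4)^2 ≡ 131^2 = 17161 ≡ 177 (mod 193)
156^14 = 156^8 · 156^4 · 156^2 ≡ 177 · 131 · 18 ≡ 100 (mod 193).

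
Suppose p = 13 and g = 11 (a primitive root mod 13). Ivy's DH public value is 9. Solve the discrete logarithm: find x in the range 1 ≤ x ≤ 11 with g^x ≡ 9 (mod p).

8

Try successive powers of 11 modulo 13:
11^1 ≡ 11
11^2 ≡ 4
11^3 ≡ 5
11^4 ≡ 3
11^5 ≡ 7
11^6 ≡ 12
11^7 ≡ 2
11^8 ≡ 9
Found: x = 8.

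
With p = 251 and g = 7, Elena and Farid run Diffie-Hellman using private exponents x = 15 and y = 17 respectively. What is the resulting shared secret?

Elena sends A = g^x mod p = 7^15 mod 251.
7^1 ≡ 7 (mod 251)
7^2 = (7^1)^2 ≡ 7^2 = 49 ≡ 49 (mod 251)
7^4 = (7^2)^2 ≡ 49^2 = 2401 ≡ 142 (mod 251)
7^8 = (7^4)^2 ≡ 142^2 = 20164 ≡ 84 (mod 251)
7^15 = 7^8 · 7^4 · 7^2 · 7^1 ≡ 84 · 142 · 49 · 7 ≡ 4 (mod 251).
So A = 4. Farid then computes K = A^y mod p = 4^17 mod 251.
4^1 ≡ 4 (mod 251)
4^2 = (4^1)^2 ≡ 4^2 = 16 ≡ 16 (mod 251)
4^4 = (4^2)^2 ≡ 16^2 = 256 ≡ 5 (mod 251)
4^8 = (4^4)^2 ≡ 5^2 = 25 ≡ 25 (mod 251)
4^16 = (4^8)^2 ≡ 25^2 = 625 ≡ 123 (mod 251)
4^17 = 4^16 · 4^1 ≡ 123 · 4 ≡ 241 (mod 251).

241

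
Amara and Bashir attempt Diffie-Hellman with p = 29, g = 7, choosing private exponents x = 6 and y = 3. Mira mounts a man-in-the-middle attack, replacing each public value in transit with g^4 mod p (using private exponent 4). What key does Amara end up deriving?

Amara receives Mira's public value M = 7^4 mod 29 instead of the honest one.
7^1 ≡ 7 (mod 29)
7^2 = (7^1)^2 ≡ 7^2 = 49 ≡ 20 (mod 29)
7^4 = (7^2)^2 ≡ 20^2 = 400 ≡ 23 (mod 29)
So M = 23. Amara computes K = M^6 mod 29.
23^1 ≡ 23 (mod 29)
23^2 = (23^1)^2 ≡ 23^2 = 529 ≡ 7 (mod 29)
23^4 = (23^2)^2 ≡ 7^2 = 49 ≡ 20 (mod 29)
23^6 = 23^4 · 23^2 ≡ 20 · 7 ≡ 24 (mod 29).

24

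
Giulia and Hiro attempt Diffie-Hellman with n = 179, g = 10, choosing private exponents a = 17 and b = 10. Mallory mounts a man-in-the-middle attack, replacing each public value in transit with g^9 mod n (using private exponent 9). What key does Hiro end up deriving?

169

Hiro receives Mallory's public value M = 10^9 mod 179 instead of the honest one.
10^1 ≡ 10 (mod 179)
10^2 = (10^1)^2 ≡ 10^2 = 100 ≡ 100 (mod 179)
10^4 = (10^2)^2 ≡ 100^2 = 10000 ≡ 155 (mod 179)
10^8 = (10^4)^2 ≡ 155^2 = 24025 ≡ 39 (mod 179)
10^9 = 10^8 · 10^1 ≡ 39 · 10 ≡ 32 (mod 179).
So M = 32. Hiro computes K = M^10 mod 179.
32^1 ≡ 32 (mod 179)
32^2 = (32^1)^2 ≡ 32^2 = 1024 ≡ 129 (mod 179)
32^4 = (32^2)^2 ≡ 129^2 = 16641 ≡ 173 (mod 179)
32^8 = (32^4)^2 ≡ 173^2 = 29929 ≡ 36 (mod 179)
32^10 = 32^8 · 32^2 ≡ 36 · 129 ≡ 169 (mod 179).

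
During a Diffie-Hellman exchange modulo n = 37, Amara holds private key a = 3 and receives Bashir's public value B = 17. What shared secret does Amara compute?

29

Shared key K = 17^3 mod 37.
17^1 ≡ 17 (mod 37)
17^2 = (17^1)^2 ≡ 17^2 = 289 ≡ 30 (mod 37)
17^3 = 17^2 · 17^1 ≡ 30 · 17 ≡ 29 (mod 37).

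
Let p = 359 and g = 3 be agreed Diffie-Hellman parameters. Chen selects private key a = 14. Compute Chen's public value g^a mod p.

Public value = 3^14 mod 359.
3^1 ≡ 3 (mod 359)
3^2 = (3^1)^2 ≡ 3^2 = 9 ≡ 9 (mod 359)
3^4 = (3^2)^2 ≡ 9^2 = 81 ≡ 81 (mod 359)
3^8 = (3^4)^2 ≡ 81^2 = 6561 ≡ 99 (mod 359)
3^14 = 3^8 · 3^4 · 3^2 ≡ 99 · 81 · 9 ≡ 12 (mod 359).

12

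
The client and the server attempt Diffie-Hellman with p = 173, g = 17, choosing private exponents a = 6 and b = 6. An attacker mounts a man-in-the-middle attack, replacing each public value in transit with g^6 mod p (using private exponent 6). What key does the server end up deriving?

138

The server receives an attacker's public value M = 17^6 mod 173 instead of the honest one.
17^1 ≡ 17 (mod 173)
17^2 = (17^1)^2 ≡ 17^2 = 289 ≡ 116 (mod 173)
17^4 = (17^2)^2 ≡ 116^2 = 13456 ≡ 135 (mod 173)
17^6 = 17^4 · 17^2 ≡ 135 · 116 ≡ 90 (mod 173).
So M = 90. The server computes K = M^6 mod 173.
90^1 ≡ 90 (mod 173)
90^2 = (90^1)^2 ≡ 90^2 = 8100 ≡ 142 (mod 173)
90^4 = (90^2)^2 ≡ 142^2 = 20164 ≡ 96 (mod 173)
90^6 = 90^4 · 90^2 ≡ 96 · 142 ≡ 138 (mod 173).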